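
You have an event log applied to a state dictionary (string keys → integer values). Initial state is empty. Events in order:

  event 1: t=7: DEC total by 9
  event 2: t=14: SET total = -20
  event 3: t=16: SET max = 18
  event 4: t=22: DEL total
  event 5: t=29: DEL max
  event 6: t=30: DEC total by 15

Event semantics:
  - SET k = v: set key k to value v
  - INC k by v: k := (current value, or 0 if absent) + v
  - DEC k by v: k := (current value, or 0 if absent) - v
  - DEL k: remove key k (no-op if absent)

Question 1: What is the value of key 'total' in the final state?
Track key 'total' through all 6 events:
  event 1 (t=7: DEC total by 9): total (absent) -> -9
  event 2 (t=14: SET total = -20): total -9 -> -20
  event 3 (t=16: SET max = 18): total unchanged
  event 4 (t=22: DEL total): total -20 -> (absent)
  event 5 (t=29: DEL max): total unchanged
  event 6 (t=30: DEC total by 15): total (absent) -> -15
Final: total = -15

Answer: -15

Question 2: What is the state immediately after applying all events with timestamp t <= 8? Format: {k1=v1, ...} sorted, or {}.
Answer: {total=-9}

Derivation:
Apply events with t <= 8 (1 events):
  after event 1 (t=7: DEC total by 9): {total=-9}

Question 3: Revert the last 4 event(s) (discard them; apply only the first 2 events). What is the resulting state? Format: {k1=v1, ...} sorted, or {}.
Answer: {total=-20}

Derivation:
Keep first 2 events (discard last 4):
  after event 1 (t=7: DEC total by 9): {total=-9}
  after event 2 (t=14: SET total = -20): {total=-20}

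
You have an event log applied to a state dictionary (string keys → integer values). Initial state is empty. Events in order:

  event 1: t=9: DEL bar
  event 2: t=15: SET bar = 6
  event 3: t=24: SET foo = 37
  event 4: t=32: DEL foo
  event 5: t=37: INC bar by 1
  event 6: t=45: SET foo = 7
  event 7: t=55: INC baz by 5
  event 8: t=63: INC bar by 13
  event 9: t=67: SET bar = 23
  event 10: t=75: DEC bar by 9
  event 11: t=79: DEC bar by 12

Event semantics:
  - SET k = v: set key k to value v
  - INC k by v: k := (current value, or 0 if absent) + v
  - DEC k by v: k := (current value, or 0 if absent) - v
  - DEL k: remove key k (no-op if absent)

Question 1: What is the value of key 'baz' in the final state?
Track key 'baz' through all 11 events:
  event 1 (t=9: DEL bar): baz unchanged
  event 2 (t=15: SET bar = 6): baz unchanged
  event 3 (t=24: SET foo = 37): baz unchanged
  event 4 (t=32: DEL foo): baz unchanged
  event 5 (t=37: INC bar by 1): baz unchanged
  event 6 (t=45: SET foo = 7): baz unchanged
  event 7 (t=55: INC baz by 5): baz (absent) -> 5
  event 8 (t=63: INC bar by 13): baz unchanged
  event 9 (t=67: SET bar = 23): baz unchanged
  event 10 (t=75: DEC bar by 9): baz unchanged
  event 11 (t=79: DEC bar by 12): baz unchanged
Final: baz = 5

Answer: 5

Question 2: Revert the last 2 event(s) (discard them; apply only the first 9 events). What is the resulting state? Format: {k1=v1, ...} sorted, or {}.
Keep first 9 events (discard last 2):
  after event 1 (t=9: DEL bar): {}
  after event 2 (t=15: SET bar = 6): {bar=6}
  after event 3 (t=24: SET foo = 37): {bar=6, foo=37}
  after event 4 (t=32: DEL foo): {bar=6}
  after event 5 (t=37: INC bar by 1): {bar=7}
  after event 6 (t=45: SET foo = 7): {bar=7, foo=7}
  after event 7 (t=55: INC baz by 5): {bar=7, baz=5, foo=7}
  after event 8 (t=63: INC bar by 13): {bar=20, baz=5, foo=7}
  after event 9 (t=67: SET bar = 23): {bar=23, baz=5, foo=7}

Answer: {bar=23, baz=5, foo=7}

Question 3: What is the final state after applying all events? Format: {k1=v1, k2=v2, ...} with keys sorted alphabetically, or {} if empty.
  after event 1 (t=9: DEL bar): {}
  after event 2 (t=15: SET bar = 6): {bar=6}
  after event 3 (t=24: SET foo = 37): {bar=6, foo=37}
  after event 4 (t=32: DEL foo): {bar=6}
  after event 5 (t=37: INC bar by 1): {bar=7}
  after event 6 (t=45: SET foo = 7): {bar=7, foo=7}
  after event 7 (t=55: INC baz by 5): {bar=7, baz=5, foo=7}
  after event 8 (t=63: INC bar by 13): {bar=20, baz=5, foo=7}
  after event 9 (t=67: SET bar = 23): {bar=23, baz=5, foo=7}
  after event 10 (t=75: DEC bar by 9): {bar=14, baz=5, foo=7}
  after event 11 (t=79: DEC bar by 12): {bar=2, baz=5, foo=7}

Answer: {bar=2, baz=5, foo=7}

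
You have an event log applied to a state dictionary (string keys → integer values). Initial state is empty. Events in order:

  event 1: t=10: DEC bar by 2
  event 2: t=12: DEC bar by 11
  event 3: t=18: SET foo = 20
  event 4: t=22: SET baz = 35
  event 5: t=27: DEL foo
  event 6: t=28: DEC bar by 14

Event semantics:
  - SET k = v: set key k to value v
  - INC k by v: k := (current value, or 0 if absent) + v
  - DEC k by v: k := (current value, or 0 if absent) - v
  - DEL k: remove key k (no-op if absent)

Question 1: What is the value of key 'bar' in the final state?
Answer: -27

Derivation:
Track key 'bar' through all 6 events:
  event 1 (t=10: DEC bar by 2): bar (absent) -> -2
  event 2 (t=12: DEC bar by 11): bar -2 -> -13
  event 3 (t=18: SET foo = 20): bar unchanged
  event 4 (t=22: SET baz = 35): bar unchanged
  event 5 (t=27: DEL foo): bar unchanged
  event 6 (t=28: DEC bar by 14): bar -13 -> -27
Final: bar = -27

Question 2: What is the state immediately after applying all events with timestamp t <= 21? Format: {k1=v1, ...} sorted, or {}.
Apply events with t <= 21 (3 events):
  after event 1 (t=10: DEC bar by 2): {bar=-2}
  after event 2 (t=12: DEC bar by 11): {bar=-13}
  after event 3 (t=18: SET foo = 20): {bar=-13, foo=20}

Answer: {bar=-13, foo=20}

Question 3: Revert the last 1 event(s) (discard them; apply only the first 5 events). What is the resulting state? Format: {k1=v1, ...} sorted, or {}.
Answer: {bar=-13, baz=35}

Derivation:
Keep first 5 events (discard last 1):
  after event 1 (t=10: DEC bar by 2): {bar=-2}
  after event 2 (t=12: DEC bar by 11): {bar=-13}
  after event 3 (t=18: SET foo = 20): {bar=-13, foo=20}
  after event 4 (t=22: SET baz = 35): {bar=-13, baz=35, foo=20}
  after event 5 (t=27: DEL foo): {bar=-13, baz=35}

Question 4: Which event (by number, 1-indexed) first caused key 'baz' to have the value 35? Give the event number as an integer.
Answer: 4

Derivation:
Looking for first event where baz becomes 35:
  event 4: baz (absent) -> 35  <-- first match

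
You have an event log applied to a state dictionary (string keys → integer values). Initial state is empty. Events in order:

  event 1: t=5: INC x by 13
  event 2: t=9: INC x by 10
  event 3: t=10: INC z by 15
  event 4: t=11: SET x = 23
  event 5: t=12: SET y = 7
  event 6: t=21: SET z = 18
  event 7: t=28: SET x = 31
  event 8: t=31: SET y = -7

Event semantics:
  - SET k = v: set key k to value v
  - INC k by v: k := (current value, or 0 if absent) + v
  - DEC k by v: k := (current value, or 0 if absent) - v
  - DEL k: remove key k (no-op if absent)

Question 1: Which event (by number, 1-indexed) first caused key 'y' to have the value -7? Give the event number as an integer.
Looking for first event where y becomes -7:
  event 5: y = 7
  event 6: y = 7
  event 7: y = 7
  event 8: y 7 -> -7  <-- first match

Answer: 8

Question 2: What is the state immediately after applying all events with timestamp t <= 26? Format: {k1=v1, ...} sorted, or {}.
Answer: {x=23, y=7, z=18}

Derivation:
Apply events with t <= 26 (6 events):
  after event 1 (t=5: INC x by 13): {x=13}
  after event 2 (t=9: INC x by 10): {x=23}
  after event 3 (t=10: INC z by 15): {x=23, z=15}
  after event 4 (t=11: SET x = 23): {x=23, z=15}
  after event 5 (t=12: SET y = 7): {x=23, y=7, z=15}
  after event 6 (t=21: SET z = 18): {x=23, y=7, z=18}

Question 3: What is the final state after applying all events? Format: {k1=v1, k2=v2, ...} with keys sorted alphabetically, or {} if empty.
Answer: {x=31, y=-7, z=18}

Derivation:
  after event 1 (t=5: INC x by 13): {x=13}
  after event 2 (t=9: INC x by 10): {x=23}
  after event 3 (t=10: INC z by 15): {x=23, z=15}
  after event 4 (t=11: SET x = 23): {x=23, z=15}
  after event 5 (t=12: SET y = 7): {x=23, y=7, z=15}
  after event 6 (t=21: SET z = 18): {x=23, y=7, z=18}
  after event 7 (t=28: SET x = 31): {x=31, y=7, z=18}
  after event 8 (t=31: SET y = -7): {x=31, y=-7, z=18}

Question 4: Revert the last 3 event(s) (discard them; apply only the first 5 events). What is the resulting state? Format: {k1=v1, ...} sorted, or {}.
Answer: {x=23, y=7, z=15}

Derivation:
Keep first 5 events (discard last 3):
  after event 1 (t=5: INC x by 13): {x=13}
  after event 2 (t=9: INC x by 10): {x=23}
  after event 3 (t=10: INC z by 15): {x=23, z=15}
  after event 4 (t=11: SET x = 23): {x=23, z=15}
  after event 5 (t=12: SET y = 7): {x=23, y=7, z=15}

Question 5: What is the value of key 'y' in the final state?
Answer: -7

Derivation:
Track key 'y' through all 8 events:
  event 1 (t=5: INC x by 13): y unchanged
  event 2 (t=9: INC x by 10): y unchanged
  event 3 (t=10: INC z by 15): y unchanged
  event 4 (t=11: SET x = 23): y unchanged
  event 5 (t=12: SET y = 7): y (absent) -> 7
  event 6 (t=21: SET z = 18): y unchanged
  event 7 (t=28: SET x = 31): y unchanged
  event 8 (t=31: SET y = -7): y 7 -> -7
Final: y = -7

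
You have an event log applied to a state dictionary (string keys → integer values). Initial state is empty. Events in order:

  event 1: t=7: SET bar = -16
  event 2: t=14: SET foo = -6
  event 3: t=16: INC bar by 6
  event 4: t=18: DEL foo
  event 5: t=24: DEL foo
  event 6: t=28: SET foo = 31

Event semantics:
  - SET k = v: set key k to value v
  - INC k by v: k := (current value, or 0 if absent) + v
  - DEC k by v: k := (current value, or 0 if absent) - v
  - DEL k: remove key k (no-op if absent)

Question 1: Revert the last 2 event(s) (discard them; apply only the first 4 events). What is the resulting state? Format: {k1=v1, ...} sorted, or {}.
Answer: {bar=-10}

Derivation:
Keep first 4 events (discard last 2):
  after event 1 (t=7: SET bar = -16): {bar=-16}
  after event 2 (t=14: SET foo = -6): {bar=-16, foo=-6}
  after event 3 (t=16: INC bar by 6): {bar=-10, foo=-6}
  after event 4 (t=18: DEL foo): {bar=-10}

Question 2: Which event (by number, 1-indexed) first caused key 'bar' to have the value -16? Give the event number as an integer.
Looking for first event where bar becomes -16:
  event 1: bar (absent) -> -16  <-- first match

Answer: 1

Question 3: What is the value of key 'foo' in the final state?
Answer: 31

Derivation:
Track key 'foo' through all 6 events:
  event 1 (t=7: SET bar = -16): foo unchanged
  event 2 (t=14: SET foo = -6): foo (absent) -> -6
  event 3 (t=16: INC bar by 6): foo unchanged
  event 4 (t=18: DEL foo): foo -6 -> (absent)
  event 5 (t=24: DEL foo): foo (absent) -> (absent)
  event 6 (t=28: SET foo = 31): foo (absent) -> 31
Final: foo = 31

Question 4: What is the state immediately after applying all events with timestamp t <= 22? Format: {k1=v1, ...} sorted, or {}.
Apply events with t <= 22 (4 events):
  after event 1 (t=7: SET bar = -16): {bar=-16}
  after event 2 (t=14: SET foo = -6): {bar=-16, foo=-6}
  after event 3 (t=16: INC bar by 6): {bar=-10, foo=-6}
  after event 4 (t=18: DEL foo): {bar=-10}

Answer: {bar=-10}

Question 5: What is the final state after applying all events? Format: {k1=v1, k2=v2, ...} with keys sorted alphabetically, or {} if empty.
  after event 1 (t=7: SET bar = -16): {bar=-16}
  after event 2 (t=14: SET foo = -6): {bar=-16, foo=-6}
  after event 3 (t=16: INC bar by 6): {bar=-10, foo=-6}
  after event 4 (t=18: DEL foo): {bar=-10}
  after event 5 (t=24: DEL foo): {bar=-10}
  after event 6 (t=28: SET foo = 31): {bar=-10, foo=31}

Answer: {bar=-10, foo=31}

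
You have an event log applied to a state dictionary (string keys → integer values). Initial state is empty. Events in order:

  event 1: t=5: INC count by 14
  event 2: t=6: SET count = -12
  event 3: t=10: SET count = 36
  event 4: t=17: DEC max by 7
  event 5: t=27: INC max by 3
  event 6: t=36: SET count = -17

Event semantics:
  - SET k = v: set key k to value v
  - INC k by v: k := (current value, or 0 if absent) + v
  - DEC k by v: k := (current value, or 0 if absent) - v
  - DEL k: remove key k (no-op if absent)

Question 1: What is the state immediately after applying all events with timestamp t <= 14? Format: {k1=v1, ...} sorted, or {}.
Answer: {count=36}

Derivation:
Apply events with t <= 14 (3 events):
  after event 1 (t=5: INC count by 14): {count=14}
  after event 2 (t=6: SET count = -12): {count=-12}
  after event 3 (t=10: SET count = 36): {count=36}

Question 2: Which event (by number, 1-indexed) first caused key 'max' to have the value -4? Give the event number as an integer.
Answer: 5

Derivation:
Looking for first event where max becomes -4:
  event 4: max = -7
  event 5: max -7 -> -4  <-- first match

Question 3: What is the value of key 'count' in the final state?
Track key 'count' through all 6 events:
  event 1 (t=5: INC count by 14): count (absent) -> 14
  event 2 (t=6: SET count = -12): count 14 -> -12
  event 3 (t=10: SET count = 36): count -12 -> 36
  event 4 (t=17: DEC max by 7): count unchanged
  event 5 (t=27: INC max by 3): count unchanged
  event 6 (t=36: SET count = -17): count 36 -> -17
Final: count = -17

Answer: -17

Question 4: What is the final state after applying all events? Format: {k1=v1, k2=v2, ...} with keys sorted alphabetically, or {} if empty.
  after event 1 (t=5: INC count by 14): {count=14}
  after event 2 (t=6: SET count = -12): {count=-12}
  after event 3 (t=10: SET count = 36): {count=36}
  after event 4 (t=17: DEC max by 7): {count=36, max=-7}
  after event 5 (t=27: INC max by 3): {count=36, max=-4}
  after event 6 (t=36: SET count = -17): {count=-17, max=-4}

Answer: {count=-17, max=-4}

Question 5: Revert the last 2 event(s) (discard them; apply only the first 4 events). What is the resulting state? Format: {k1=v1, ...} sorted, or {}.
Keep first 4 events (discard last 2):
  after event 1 (t=5: INC count by 14): {count=14}
  after event 2 (t=6: SET count = -12): {count=-12}
  after event 3 (t=10: SET count = 36): {count=36}
  after event 4 (t=17: DEC max by 7): {count=36, max=-7}

Answer: {count=36, max=-7}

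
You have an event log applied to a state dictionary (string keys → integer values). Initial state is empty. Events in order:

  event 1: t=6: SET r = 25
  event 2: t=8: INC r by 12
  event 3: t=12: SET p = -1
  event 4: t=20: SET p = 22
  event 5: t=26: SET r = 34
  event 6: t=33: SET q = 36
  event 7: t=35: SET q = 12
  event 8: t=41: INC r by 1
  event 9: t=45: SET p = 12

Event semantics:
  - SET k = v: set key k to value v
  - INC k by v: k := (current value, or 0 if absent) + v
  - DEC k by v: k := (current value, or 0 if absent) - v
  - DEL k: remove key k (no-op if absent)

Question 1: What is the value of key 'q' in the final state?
Track key 'q' through all 9 events:
  event 1 (t=6: SET r = 25): q unchanged
  event 2 (t=8: INC r by 12): q unchanged
  event 3 (t=12: SET p = -1): q unchanged
  event 4 (t=20: SET p = 22): q unchanged
  event 5 (t=26: SET r = 34): q unchanged
  event 6 (t=33: SET q = 36): q (absent) -> 36
  event 7 (t=35: SET q = 12): q 36 -> 12
  event 8 (t=41: INC r by 1): q unchanged
  event 9 (t=45: SET p = 12): q unchanged
Final: q = 12

Answer: 12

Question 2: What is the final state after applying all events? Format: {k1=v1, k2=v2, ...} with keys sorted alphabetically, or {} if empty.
  after event 1 (t=6: SET r = 25): {r=25}
  after event 2 (t=8: INC r by 12): {r=37}
  after event 3 (t=12: SET p = -1): {p=-1, r=37}
  after event 4 (t=20: SET p = 22): {p=22, r=37}
  after event 5 (t=26: SET r = 34): {p=22, r=34}
  after event 6 (t=33: SET q = 36): {p=22, q=36, r=34}
  after event 7 (t=35: SET q = 12): {p=22, q=12, r=34}
  after event 8 (t=41: INC r by 1): {p=22, q=12, r=35}
  after event 9 (t=45: SET p = 12): {p=12, q=12, r=35}

Answer: {p=12, q=12, r=35}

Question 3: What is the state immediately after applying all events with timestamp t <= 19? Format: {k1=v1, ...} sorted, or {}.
Answer: {p=-1, r=37}

Derivation:
Apply events with t <= 19 (3 events):
  after event 1 (t=6: SET r = 25): {r=25}
  after event 2 (t=8: INC r by 12): {r=37}
  after event 3 (t=12: SET p = -1): {p=-1, r=37}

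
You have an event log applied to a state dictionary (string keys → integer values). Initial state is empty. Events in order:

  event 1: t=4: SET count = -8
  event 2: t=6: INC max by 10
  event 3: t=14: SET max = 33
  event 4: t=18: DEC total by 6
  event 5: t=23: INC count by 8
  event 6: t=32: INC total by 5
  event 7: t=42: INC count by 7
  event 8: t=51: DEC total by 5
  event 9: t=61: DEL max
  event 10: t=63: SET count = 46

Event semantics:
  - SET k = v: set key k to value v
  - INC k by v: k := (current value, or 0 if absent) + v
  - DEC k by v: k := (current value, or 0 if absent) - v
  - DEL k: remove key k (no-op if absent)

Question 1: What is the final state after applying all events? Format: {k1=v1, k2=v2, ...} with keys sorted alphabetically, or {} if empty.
Answer: {count=46, total=-6}

Derivation:
  after event 1 (t=4: SET count = -8): {count=-8}
  after event 2 (t=6: INC max by 10): {count=-8, max=10}
  after event 3 (t=14: SET max = 33): {count=-8, max=33}
  after event 4 (t=18: DEC total by 6): {count=-8, max=33, total=-6}
  after event 5 (t=23: INC count by 8): {count=0, max=33, total=-6}
  after event 6 (t=32: INC total by 5): {count=0, max=33, total=-1}
  after event 7 (t=42: INC count by 7): {count=7, max=33, total=-1}
  after event 8 (t=51: DEC total by 5): {count=7, max=33, total=-6}
  after event 9 (t=61: DEL max): {count=7, total=-6}
  after event 10 (t=63: SET count = 46): {count=46, total=-6}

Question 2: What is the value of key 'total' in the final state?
Answer: -6

Derivation:
Track key 'total' through all 10 events:
  event 1 (t=4: SET count = -8): total unchanged
  event 2 (t=6: INC max by 10): total unchanged
  event 3 (t=14: SET max = 33): total unchanged
  event 4 (t=18: DEC total by 6): total (absent) -> -6
  event 5 (t=23: INC count by 8): total unchanged
  event 6 (t=32: INC total by 5): total -6 -> -1
  event 7 (t=42: INC count by 7): total unchanged
  event 8 (t=51: DEC total by 5): total -1 -> -6
  event 9 (t=61: DEL max): total unchanged
  event 10 (t=63: SET count = 46): total unchanged
Final: total = -6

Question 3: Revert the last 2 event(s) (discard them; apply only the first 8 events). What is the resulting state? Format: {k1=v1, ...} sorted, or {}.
Keep first 8 events (discard last 2):
  after event 1 (t=4: SET count = -8): {count=-8}
  after event 2 (t=6: INC max by 10): {count=-8, max=10}
  after event 3 (t=14: SET max = 33): {count=-8, max=33}
  after event 4 (t=18: DEC total by 6): {count=-8, max=33, total=-6}
  after event 5 (t=23: INC count by 8): {count=0, max=33, total=-6}
  after event 6 (t=32: INC total by 5): {count=0, max=33, total=-1}
  after event 7 (t=42: INC count by 7): {count=7, max=33, total=-1}
  after event 8 (t=51: DEC total by 5): {count=7, max=33, total=-6}

Answer: {count=7, max=33, total=-6}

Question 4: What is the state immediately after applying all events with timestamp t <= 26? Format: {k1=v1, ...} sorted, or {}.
Answer: {count=0, max=33, total=-6}

Derivation:
Apply events with t <= 26 (5 events):
  after event 1 (t=4: SET count = -8): {count=-8}
  after event 2 (t=6: INC max by 10): {count=-8, max=10}
  after event 3 (t=14: SET max = 33): {count=-8, max=33}
  after event 4 (t=18: DEC total by 6): {count=-8, max=33, total=-6}
  after event 5 (t=23: INC count by 8): {count=0, max=33, total=-6}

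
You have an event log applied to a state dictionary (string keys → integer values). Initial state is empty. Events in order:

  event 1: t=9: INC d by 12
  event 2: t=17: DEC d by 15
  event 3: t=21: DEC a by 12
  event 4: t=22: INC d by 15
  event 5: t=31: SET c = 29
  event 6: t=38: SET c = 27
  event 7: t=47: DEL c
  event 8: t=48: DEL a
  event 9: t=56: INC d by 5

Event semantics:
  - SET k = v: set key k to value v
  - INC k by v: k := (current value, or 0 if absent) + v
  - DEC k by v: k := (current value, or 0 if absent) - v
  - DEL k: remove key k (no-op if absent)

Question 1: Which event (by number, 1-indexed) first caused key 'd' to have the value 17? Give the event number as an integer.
Answer: 9

Derivation:
Looking for first event where d becomes 17:
  event 1: d = 12
  event 2: d = -3
  event 3: d = -3
  event 4: d = 12
  event 5: d = 12
  event 6: d = 12
  event 7: d = 12
  event 8: d = 12
  event 9: d 12 -> 17  <-- first match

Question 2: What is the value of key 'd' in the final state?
Answer: 17

Derivation:
Track key 'd' through all 9 events:
  event 1 (t=9: INC d by 12): d (absent) -> 12
  event 2 (t=17: DEC d by 15): d 12 -> -3
  event 3 (t=21: DEC a by 12): d unchanged
  event 4 (t=22: INC d by 15): d -3 -> 12
  event 5 (t=31: SET c = 29): d unchanged
  event 6 (t=38: SET c = 27): d unchanged
  event 7 (t=47: DEL c): d unchanged
  event 8 (t=48: DEL a): d unchanged
  event 9 (t=56: INC d by 5): d 12 -> 17
Final: d = 17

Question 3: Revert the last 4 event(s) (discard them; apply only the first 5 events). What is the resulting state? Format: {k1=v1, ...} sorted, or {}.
Keep first 5 events (discard last 4):
  after event 1 (t=9: INC d by 12): {d=12}
  after event 2 (t=17: DEC d by 15): {d=-3}
  after event 3 (t=21: DEC a by 12): {a=-12, d=-3}
  after event 4 (t=22: INC d by 15): {a=-12, d=12}
  after event 5 (t=31: SET c = 29): {a=-12, c=29, d=12}

Answer: {a=-12, c=29, d=12}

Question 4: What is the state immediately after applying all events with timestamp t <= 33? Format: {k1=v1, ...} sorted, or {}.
Answer: {a=-12, c=29, d=12}

Derivation:
Apply events with t <= 33 (5 events):
  after event 1 (t=9: INC d by 12): {d=12}
  after event 2 (t=17: DEC d by 15): {d=-3}
  after event 3 (t=21: DEC a by 12): {a=-12, d=-3}
  after event 4 (t=22: INC d by 15): {a=-12, d=12}
  after event 5 (t=31: SET c = 29): {a=-12, c=29, d=12}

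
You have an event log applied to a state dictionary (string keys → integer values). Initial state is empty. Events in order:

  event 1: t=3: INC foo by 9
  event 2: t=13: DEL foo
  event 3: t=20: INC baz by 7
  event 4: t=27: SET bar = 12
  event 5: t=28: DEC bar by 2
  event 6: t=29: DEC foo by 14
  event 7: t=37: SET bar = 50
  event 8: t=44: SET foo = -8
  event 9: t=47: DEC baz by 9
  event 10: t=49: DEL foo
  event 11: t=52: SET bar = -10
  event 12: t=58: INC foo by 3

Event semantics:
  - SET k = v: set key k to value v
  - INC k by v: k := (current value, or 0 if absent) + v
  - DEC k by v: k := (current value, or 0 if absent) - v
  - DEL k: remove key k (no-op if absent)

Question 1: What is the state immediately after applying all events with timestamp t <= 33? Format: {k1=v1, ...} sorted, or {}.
Apply events with t <= 33 (6 events):
  after event 1 (t=3: INC foo by 9): {foo=9}
  after event 2 (t=13: DEL foo): {}
  after event 3 (t=20: INC baz by 7): {baz=7}
  after event 4 (t=27: SET bar = 12): {bar=12, baz=7}
  after event 5 (t=28: DEC bar by 2): {bar=10, baz=7}
  after event 6 (t=29: DEC foo by 14): {bar=10, baz=7, foo=-14}

Answer: {bar=10, baz=7, foo=-14}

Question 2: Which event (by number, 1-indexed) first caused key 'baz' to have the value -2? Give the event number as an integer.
Answer: 9

Derivation:
Looking for first event where baz becomes -2:
  event 3: baz = 7
  event 4: baz = 7
  event 5: baz = 7
  event 6: baz = 7
  event 7: baz = 7
  event 8: baz = 7
  event 9: baz 7 -> -2  <-- first match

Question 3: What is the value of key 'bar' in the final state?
Track key 'bar' through all 12 events:
  event 1 (t=3: INC foo by 9): bar unchanged
  event 2 (t=13: DEL foo): bar unchanged
  event 3 (t=20: INC baz by 7): bar unchanged
  event 4 (t=27: SET bar = 12): bar (absent) -> 12
  event 5 (t=28: DEC bar by 2): bar 12 -> 10
  event 6 (t=29: DEC foo by 14): bar unchanged
  event 7 (t=37: SET bar = 50): bar 10 -> 50
  event 8 (t=44: SET foo = -8): bar unchanged
  event 9 (t=47: DEC baz by 9): bar unchanged
  event 10 (t=49: DEL foo): bar unchanged
  event 11 (t=52: SET bar = -10): bar 50 -> -10
  event 12 (t=58: INC foo by 3): bar unchanged
Final: bar = -10

Answer: -10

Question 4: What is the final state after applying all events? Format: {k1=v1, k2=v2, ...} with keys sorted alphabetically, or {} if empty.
  after event 1 (t=3: INC foo by 9): {foo=9}
  after event 2 (t=13: DEL foo): {}
  after event 3 (t=20: INC baz by 7): {baz=7}
  after event 4 (t=27: SET bar = 12): {bar=12, baz=7}
  after event 5 (t=28: DEC bar by 2): {bar=10, baz=7}
  after event 6 (t=29: DEC foo by 14): {bar=10, baz=7, foo=-14}
  after event 7 (t=37: SET bar = 50): {bar=50, baz=7, foo=-14}
  after event 8 (t=44: SET foo = -8): {bar=50, baz=7, foo=-8}
  after event 9 (t=47: DEC baz by 9): {bar=50, baz=-2, foo=-8}
  after event 10 (t=49: DEL foo): {bar=50, baz=-2}
  after event 11 (t=52: SET bar = -10): {bar=-10, baz=-2}
  after event 12 (t=58: INC foo by 3): {bar=-10, baz=-2, foo=3}

Answer: {bar=-10, baz=-2, foo=3}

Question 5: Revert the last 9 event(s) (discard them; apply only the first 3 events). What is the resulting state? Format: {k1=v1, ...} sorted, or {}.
Answer: {baz=7}

Derivation:
Keep first 3 events (discard last 9):
  after event 1 (t=3: INC foo by 9): {foo=9}
  after event 2 (t=13: DEL foo): {}
  after event 3 (t=20: INC baz by 7): {baz=7}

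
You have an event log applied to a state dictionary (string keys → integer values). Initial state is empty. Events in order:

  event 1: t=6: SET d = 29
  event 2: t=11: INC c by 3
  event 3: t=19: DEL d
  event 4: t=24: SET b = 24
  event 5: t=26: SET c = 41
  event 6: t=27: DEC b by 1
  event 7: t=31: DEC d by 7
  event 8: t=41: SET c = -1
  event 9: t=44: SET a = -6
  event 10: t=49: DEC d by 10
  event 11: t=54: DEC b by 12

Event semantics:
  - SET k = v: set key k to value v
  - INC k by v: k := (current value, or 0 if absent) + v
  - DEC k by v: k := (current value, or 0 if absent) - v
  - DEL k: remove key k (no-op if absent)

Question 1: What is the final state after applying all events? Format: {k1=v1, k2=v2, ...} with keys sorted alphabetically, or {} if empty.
  after event 1 (t=6: SET d = 29): {d=29}
  after event 2 (t=11: INC c by 3): {c=3, d=29}
  after event 3 (t=19: DEL d): {c=3}
  after event 4 (t=24: SET b = 24): {b=24, c=3}
  after event 5 (t=26: SET c = 41): {b=24, c=41}
  after event 6 (t=27: DEC b by 1): {b=23, c=41}
  after event 7 (t=31: DEC d by 7): {b=23, c=41, d=-7}
  after event 8 (t=41: SET c = -1): {b=23, c=-1, d=-7}
  after event 9 (t=44: SET a = -6): {a=-6, b=23, c=-1, d=-7}
  after event 10 (t=49: DEC d by 10): {a=-6, b=23, c=-1, d=-17}
  after event 11 (t=54: DEC b by 12): {a=-6, b=11, c=-1, d=-17}

Answer: {a=-6, b=11, c=-1, d=-17}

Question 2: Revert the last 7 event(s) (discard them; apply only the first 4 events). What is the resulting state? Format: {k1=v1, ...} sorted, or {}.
Answer: {b=24, c=3}

Derivation:
Keep first 4 events (discard last 7):
  after event 1 (t=6: SET d = 29): {d=29}
  after event 2 (t=11: INC c by 3): {c=3, d=29}
  after event 3 (t=19: DEL d): {c=3}
  after event 4 (t=24: SET b = 24): {b=24, c=3}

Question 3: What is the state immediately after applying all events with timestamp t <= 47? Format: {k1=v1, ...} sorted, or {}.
Apply events with t <= 47 (9 events):
  after event 1 (t=6: SET d = 29): {d=29}
  after event 2 (t=11: INC c by 3): {c=3, d=29}
  after event 3 (t=19: DEL d): {c=3}
  after event 4 (t=24: SET b = 24): {b=24, c=3}
  after event 5 (t=26: SET c = 41): {b=24, c=41}
  after event 6 (t=27: DEC b by 1): {b=23, c=41}
  after event 7 (t=31: DEC d by 7): {b=23, c=41, d=-7}
  after event 8 (t=41: SET c = -1): {b=23, c=-1, d=-7}
  after event 9 (t=44: SET a = -6): {a=-6, b=23, c=-1, d=-7}

Answer: {a=-6, b=23, c=-1, d=-7}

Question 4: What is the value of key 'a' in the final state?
Track key 'a' through all 11 events:
  event 1 (t=6: SET d = 29): a unchanged
  event 2 (t=11: INC c by 3): a unchanged
  event 3 (t=19: DEL d): a unchanged
  event 4 (t=24: SET b = 24): a unchanged
  event 5 (t=26: SET c = 41): a unchanged
  event 6 (t=27: DEC b by 1): a unchanged
  event 7 (t=31: DEC d by 7): a unchanged
  event 8 (t=41: SET c = -1): a unchanged
  event 9 (t=44: SET a = -6): a (absent) -> -6
  event 10 (t=49: DEC d by 10): a unchanged
  event 11 (t=54: DEC b by 12): a unchanged
Final: a = -6

Answer: -6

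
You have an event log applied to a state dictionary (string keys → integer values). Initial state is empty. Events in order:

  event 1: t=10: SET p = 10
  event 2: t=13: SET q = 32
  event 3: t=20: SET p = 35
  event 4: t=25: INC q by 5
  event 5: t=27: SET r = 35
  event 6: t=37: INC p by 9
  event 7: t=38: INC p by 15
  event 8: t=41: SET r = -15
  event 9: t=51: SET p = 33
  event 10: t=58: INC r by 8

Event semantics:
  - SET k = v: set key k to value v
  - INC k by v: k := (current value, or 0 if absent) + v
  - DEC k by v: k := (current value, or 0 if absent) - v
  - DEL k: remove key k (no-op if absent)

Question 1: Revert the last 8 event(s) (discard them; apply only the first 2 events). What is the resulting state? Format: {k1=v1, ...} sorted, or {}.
Keep first 2 events (discard last 8):
  after event 1 (t=10: SET p = 10): {p=10}
  after event 2 (t=13: SET q = 32): {p=10, q=32}

Answer: {p=10, q=32}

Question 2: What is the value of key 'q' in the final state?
Track key 'q' through all 10 events:
  event 1 (t=10: SET p = 10): q unchanged
  event 2 (t=13: SET q = 32): q (absent) -> 32
  event 3 (t=20: SET p = 35): q unchanged
  event 4 (t=25: INC q by 5): q 32 -> 37
  event 5 (t=27: SET r = 35): q unchanged
  event 6 (t=37: INC p by 9): q unchanged
  event 7 (t=38: INC p by 15): q unchanged
  event 8 (t=41: SET r = -15): q unchanged
  event 9 (t=51: SET p = 33): q unchanged
  event 10 (t=58: INC r by 8): q unchanged
Final: q = 37

Answer: 37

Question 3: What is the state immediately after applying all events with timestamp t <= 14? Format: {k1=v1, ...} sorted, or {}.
Answer: {p=10, q=32}

Derivation:
Apply events with t <= 14 (2 events):
  after event 1 (t=10: SET p = 10): {p=10}
  after event 2 (t=13: SET q = 32): {p=10, q=32}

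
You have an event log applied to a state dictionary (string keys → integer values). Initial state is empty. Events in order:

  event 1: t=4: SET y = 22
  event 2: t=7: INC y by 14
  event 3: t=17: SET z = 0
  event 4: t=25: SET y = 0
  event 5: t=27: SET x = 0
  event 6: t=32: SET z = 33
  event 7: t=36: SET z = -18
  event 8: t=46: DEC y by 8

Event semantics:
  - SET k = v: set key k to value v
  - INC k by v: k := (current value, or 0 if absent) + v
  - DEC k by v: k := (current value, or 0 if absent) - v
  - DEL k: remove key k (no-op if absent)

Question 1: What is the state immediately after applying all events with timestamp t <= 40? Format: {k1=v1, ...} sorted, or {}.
Answer: {x=0, y=0, z=-18}

Derivation:
Apply events with t <= 40 (7 events):
  after event 1 (t=4: SET y = 22): {y=22}
  after event 2 (t=7: INC y by 14): {y=36}
  after event 3 (t=17: SET z = 0): {y=36, z=0}
  after event 4 (t=25: SET y = 0): {y=0, z=0}
  after event 5 (t=27: SET x = 0): {x=0, y=0, z=0}
  after event 6 (t=32: SET z = 33): {x=0, y=0, z=33}
  after event 7 (t=36: SET z = -18): {x=0, y=0, z=-18}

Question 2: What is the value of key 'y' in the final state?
Track key 'y' through all 8 events:
  event 1 (t=4: SET y = 22): y (absent) -> 22
  event 2 (t=7: INC y by 14): y 22 -> 36
  event 3 (t=17: SET z = 0): y unchanged
  event 4 (t=25: SET y = 0): y 36 -> 0
  event 5 (t=27: SET x = 0): y unchanged
  event 6 (t=32: SET z = 33): y unchanged
  event 7 (t=36: SET z = -18): y unchanged
  event 8 (t=46: DEC y by 8): y 0 -> -8
Final: y = -8

Answer: -8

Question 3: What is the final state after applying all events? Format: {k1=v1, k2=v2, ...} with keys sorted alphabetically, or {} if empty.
Answer: {x=0, y=-8, z=-18}

Derivation:
  after event 1 (t=4: SET y = 22): {y=22}
  after event 2 (t=7: INC y by 14): {y=36}
  after event 3 (t=17: SET z = 0): {y=36, z=0}
  after event 4 (t=25: SET y = 0): {y=0, z=0}
  after event 5 (t=27: SET x = 0): {x=0, y=0, z=0}
  after event 6 (t=32: SET z = 33): {x=0, y=0, z=33}
  after event 7 (t=36: SET z = -18): {x=0, y=0, z=-18}
  after event 8 (t=46: DEC y by 8): {x=0, y=-8, z=-18}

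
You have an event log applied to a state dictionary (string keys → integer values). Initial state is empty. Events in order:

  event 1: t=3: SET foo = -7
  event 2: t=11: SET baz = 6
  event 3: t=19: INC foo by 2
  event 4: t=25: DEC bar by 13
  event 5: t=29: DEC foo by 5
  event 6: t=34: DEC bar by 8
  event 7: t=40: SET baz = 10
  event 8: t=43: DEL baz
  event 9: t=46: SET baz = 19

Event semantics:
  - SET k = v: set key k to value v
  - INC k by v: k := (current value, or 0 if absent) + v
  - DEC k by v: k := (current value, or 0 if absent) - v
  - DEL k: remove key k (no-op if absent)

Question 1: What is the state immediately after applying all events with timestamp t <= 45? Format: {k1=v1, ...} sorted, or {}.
Answer: {bar=-21, foo=-10}

Derivation:
Apply events with t <= 45 (8 events):
  after event 1 (t=3: SET foo = -7): {foo=-7}
  after event 2 (t=11: SET baz = 6): {baz=6, foo=-7}
  after event 3 (t=19: INC foo by 2): {baz=6, foo=-5}
  after event 4 (t=25: DEC bar by 13): {bar=-13, baz=6, foo=-5}
  after event 5 (t=29: DEC foo by 5): {bar=-13, baz=6, foo=-10}
  after event 6 (t=34: DEC bar by 8): {bar=-21, baz=6, foo=-10}
  after event 7 (t=40: SET baz = 10): {bar=-21, baz=10, foo=-10}
  after event 8 (t=43: DEL baz): {bar=-21, foo=-10}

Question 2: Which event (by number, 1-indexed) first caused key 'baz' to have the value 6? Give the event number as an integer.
Looking for first event where baz becomes 6:
  event 2: baz (absent) -> 6  <-- first match

Answer: 2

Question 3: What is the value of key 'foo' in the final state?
Answer: -10

Derivation:
Track key 'foo' through all 9 events:
  event 1 (t=3: SET foo = -7): foo (absent) -> -7
  event 2 (t=11: SET baz = 6): foo unchanged
  event 3 (t=19: INC foo by 2): foo -7 -> -5
  event 4 (t=25: DEC bar by 13): foo unchanged
  event 5 (t=29: DEC foo by 5): foo -5 -> -10
  event 6 (t=34: DEC bar by 8): foo unchanged
  event 7 (t=40: SET baz = 10): foo unchanged
  event 8 (t=43: DEL baz): foo unchanged
  event 9 (t=46: SET baz = 19): foo unchanged
Final: foo = -10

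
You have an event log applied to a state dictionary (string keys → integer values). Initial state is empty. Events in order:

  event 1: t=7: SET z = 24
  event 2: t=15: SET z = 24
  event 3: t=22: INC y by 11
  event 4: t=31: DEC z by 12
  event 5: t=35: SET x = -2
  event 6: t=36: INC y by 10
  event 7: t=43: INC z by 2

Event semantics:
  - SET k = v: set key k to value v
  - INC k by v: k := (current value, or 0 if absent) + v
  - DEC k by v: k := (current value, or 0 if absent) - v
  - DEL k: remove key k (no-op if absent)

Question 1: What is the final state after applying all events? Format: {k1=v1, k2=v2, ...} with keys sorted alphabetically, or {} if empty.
  after event 1 (t=7: SET z = 24): {z=24}
  after event 2 (t=15: SET z = 24): {z=24}
  after event 3 (t=22: INC y by 11): {y=11, z=24}
  after event 4 (t=31: DEC z by 12): {y=11, z=12}
  after event 5 (t=35: SET x = -2): {x=-2, y=11, z=12}
  after event 6 (t=36: INC y by 10): {x=-2, y=21, z=12}
  after event 7 (t=43: INC z by 2): {x=-2, y=21, z=14}

Answer: {x=-2, y=21, z=14}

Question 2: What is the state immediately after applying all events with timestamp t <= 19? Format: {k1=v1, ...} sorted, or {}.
Apply events with t <= 19 (2 events):
  after event 1 (t=7: SET z = 24): {z=24}
  after event 2 (t=15: SET z = 24): {z=24}

Answer: {z=24}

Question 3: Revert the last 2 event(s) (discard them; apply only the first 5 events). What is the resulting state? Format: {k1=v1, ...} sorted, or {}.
Answer: {x=-2, y=11, z=12}

Derivation:
Keep first 5 events (discard last 2):
  after event 1 (t=7: SET z = 24): {z=24}
  after event 2 (t=15: SET z = 24): {z=24}
  after event 3 (t=22: INC y by 11): {y=11, z=24}
  after event 4 (t=31: DEC z by 12): {y=11, z=12}
  after event 5 (t=35: SET x = -2): {x=-2, y=11, z=12}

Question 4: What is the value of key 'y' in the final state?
Answer: 21

Derivation:
Track key 'y' through all 7 events:
  event 1 (t=7: SET z = 24): y unchanged
  event 2 (t=15: SET z = 24): y unchanged
  event 3 (t=22: INC y by 11): y (absent) -> 11
  event 4 (t=31: DEC z by 12): y unchanged
  event 5 (t=35: SET x = -2): y unchanged
  event 6 (t=36: INC y by 10): y 11 -> 21
  event 7 (t=43: INC z by 2): y unchanged
Final: y = 21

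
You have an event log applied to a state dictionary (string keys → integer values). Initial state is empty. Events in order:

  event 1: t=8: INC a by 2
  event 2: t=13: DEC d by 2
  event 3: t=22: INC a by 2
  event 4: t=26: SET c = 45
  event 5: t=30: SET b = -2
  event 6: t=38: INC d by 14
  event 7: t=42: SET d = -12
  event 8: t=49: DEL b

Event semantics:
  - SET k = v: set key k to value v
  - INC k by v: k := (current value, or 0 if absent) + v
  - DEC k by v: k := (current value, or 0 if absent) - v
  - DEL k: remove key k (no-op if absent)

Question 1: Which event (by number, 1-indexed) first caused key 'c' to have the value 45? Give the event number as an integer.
Looking for first event where c becomes 45:
  event 4: c (absent) -> 45  <-- first match

Answer: 4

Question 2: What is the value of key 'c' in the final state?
Track key 'c' through all 8 events:
  event 1 (t=8: INC a by 2): c unchanged
  event 2 (t=13: DEC d by 2): c unchanged
  event 3 (t=22: INC a by 2): c unchanged
  event 4 (t=26: SET c = 45): c (absent) -> 45
  event 5 (t=30: SET b = -2): c unchanged
  event 6 (t=38: INC d by 14): c unchanged
  event 7 (t=42: SET d = -12): c unchanged
  event 8 (t=49: DEL b): c unchanged
Final: c = 45

Answer: 45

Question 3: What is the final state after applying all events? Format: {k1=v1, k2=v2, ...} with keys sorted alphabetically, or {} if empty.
Answer: {a=4, c=45, d=-12}

Derivation:
  after event 1 (t=8: INC a by 2): {a=2}
  after event 2 (t=13: DEC d by 2): {a=2, d=-2}
  after event 3 (t=22: INC a by 2): {a=4, d=-2}
  after event 4 (t=26: SET c = 45): {a=4, c=45, d=-2}
  after event 5 (t=30: SET b = -2): {a=4, b=-2, c=45, d=-2}
  after event 6 (t=38: INC d by 14): {a=4, b=-2, c=45, d=12}
  after event 7 (t=42: SET d = -12): {a=4, b=-2, c=45, d=-12}
  after event 8 (t=49: DEL b): {a=4, c=45, d=-12}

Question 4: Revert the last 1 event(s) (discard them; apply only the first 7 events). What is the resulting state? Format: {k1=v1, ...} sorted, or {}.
Keep first 7 events (discard last 1):
  after event 1 (t=8: INC a by 2): {a=2}
  after event 2 (t=13: DEC d by 2): {a=2, d=-2}
  after event 3 (t=22: INC a by 2): {a=4, d=-2}
  after event 4 (t=26: SET c = 45): {a=4, c=45, d=-2}
  after event 5 (t=30: SET b = -2): {a=4, b=-2, c=45, d=-2}
  after event 6 (t=38: INC d by 14): {a=4, b=-2, c=45, d=12}
  after event 7 (t=42: SET d = -12): {a=4, b=-2, c=45, d=-12}

Answer: {a=4, b=-2, c=45, d=-12}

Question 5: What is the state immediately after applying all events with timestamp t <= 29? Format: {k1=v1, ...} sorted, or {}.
Apply events with t <= 29 (4 events):
  after event 1 (t=8: INC a by 2): {a=2}
  after event 2 (t=13: DEC d by 2): {a=2, d=-2}
  after event 3 (t=22: INC a by 2): {a=4, d=-2}
  after event 4 (t=26: SET c = 45): {a=4, c=45, d=-2}

Answer: {a=4, c=45, d=-2}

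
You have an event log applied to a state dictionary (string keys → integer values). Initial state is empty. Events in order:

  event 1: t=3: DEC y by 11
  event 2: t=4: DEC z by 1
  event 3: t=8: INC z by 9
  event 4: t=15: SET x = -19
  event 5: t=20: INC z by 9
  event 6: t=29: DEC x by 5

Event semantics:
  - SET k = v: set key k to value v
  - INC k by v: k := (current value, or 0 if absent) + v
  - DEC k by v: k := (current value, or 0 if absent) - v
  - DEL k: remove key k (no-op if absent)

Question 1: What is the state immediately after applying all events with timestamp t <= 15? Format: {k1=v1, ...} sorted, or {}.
Apply events with t <= 15 (4 events):
  after event 1 (t=3: DEC y by 11): {y=-11}
  after event 2 (t=4: DEC z by 1): {y=-11, z=-1}
  after event 3 (t=8: INC z by 9): {y=-11, z=8}
  after event 4 (t=15: SET x = -19): {x=-19, y=-11, z=8}

Answer: {x=-19, y=-11, z=8}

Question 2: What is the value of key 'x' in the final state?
Track key 'x' through all 6 events:
  event 1 (t=3: DEC y by 11): x unchanged
  event 2 (t=4: DEC z by 1): x unchanged
  event 3 (t=8: INC z by 9): x unchanged
  event 4 (t=15: SET x = -19): x (absent) -> -19
  event 5 (t=20: INC z by 9): x unchanged
  event 6 (t=29: DEC x by 5): x -19 -> -24
Final: x = -24

Answer: -24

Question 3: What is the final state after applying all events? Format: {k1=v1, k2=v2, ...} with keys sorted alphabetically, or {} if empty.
Answer: {x=-24, y=-11, z=17}

Derivation:
  after event 1 (t=3: DEC y by 11): {y=-11}
  after event 2 (t=4: DEC z by 1): {y=-11, z=-1}
  after event 3 (t=8: INC z by 9): {y=-11, z=8}
  after event 4 (t=15: SET x = -19): {x=-19, y=-11, z=8}
  after event 5 (t=20: INC z by 9): {x=-19, y=-11, z=17}
  after event 6 (t=29: DEC x by 5): {x=-24, y=-11, z=17}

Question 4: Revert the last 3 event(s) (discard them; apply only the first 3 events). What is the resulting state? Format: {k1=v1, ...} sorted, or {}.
Keep first 3 events (discard last 3):
  after event 1 (t=3: DEC y by 11): {y=-11}
  after event 2 (t=4: DEC z by 1): {y=-11, z=-1}
  after event 3 (t=8: INC z by 9): {y=-11, z=8}

Answer: {y=-11, z=8}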